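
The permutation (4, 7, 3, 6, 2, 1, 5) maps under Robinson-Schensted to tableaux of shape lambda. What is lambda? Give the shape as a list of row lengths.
Row-insert each entry into an empty tableau.

After inserting 4: P = [[4]].
After inserting 7: P = [[4, 7]].
After inserting 3: P = [[3, 7], [4]].
After inserting 6: P = [[3, 6], [4, 7]].
After inserting 2: P = [[2, 6], [3, 7], [4]].
After inserting 1: P = [[1, 6], [2, 7], [3], [4]].
After inserting 5: P = [[1, 5], [2, 6], [3, 7], [4]].

The final insertion tableau P = [[1, 5], [2, 6], [3, 7], [4]] has shape [2, 2, 2, 1].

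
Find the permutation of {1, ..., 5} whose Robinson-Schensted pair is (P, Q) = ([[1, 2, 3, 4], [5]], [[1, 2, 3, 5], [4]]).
Reverse the RSK construction: for i from n down to 1, find the cell of Q containing i, remove the entry at that cell from P, and reverse-bump it up through P; the value ejected from row 1 is w(i).

Step i=5: Q has 5 at row 1, column 4; remove that cell from P, ejecting 4. So w(5) = 4. P is now [[1, 2, 3], [5]].
Step i=4: Q has 4 at row 2, column 1; remove 5 from row 2 of P and reverse-bump: 5 enters row 1 and ejects 3. So w(4) = 3. P is now [[1, 2, 5]].
Step i=3: Q has 3 at row 1, column 3; remove that cell from P, ejecting 5. So w(3) = 5. P is now [[1, 2]].
Step i=2: Q has 2 at row 1, column 2; remove that cell from P, ejecting 2. So w(2) = 2. P is now [[1]].
Step i=1: Q has 1 at row 1, column 1; remove that cell from P, ejecting 1. So w(1) = 1. P is now [].

So w = 1 2 5 3 4.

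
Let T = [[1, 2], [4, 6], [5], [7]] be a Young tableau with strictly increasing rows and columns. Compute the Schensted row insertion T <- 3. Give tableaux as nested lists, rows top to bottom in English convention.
3 is larger than every entry of row 1, so it is appended to row 1. The new tableau is [[1, 2, 3], [4, 6], [5], [7]].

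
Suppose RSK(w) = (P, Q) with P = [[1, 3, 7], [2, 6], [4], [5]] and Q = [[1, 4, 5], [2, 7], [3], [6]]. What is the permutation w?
Reverse the RSK construction: for i from n down to 1, find the cell of Q containing i, remove the entry at that cell from P, and reverse-bump it up through P; the value ejected from row 1 is w(i).

Step i=7: Q has 7 at row 2, column 2; remove 6 from row 2 of P and reverse-bump: 6 enters row 1 and ejects 3. So w(7) = 3. P is now [[1, 6, 7], [2], [4], [5]].
Step i=6: Q has 6 at row 4, column 1; remove 5 from row 4 of P and reverse-bump: 5 enters row 3 and ejects 4; 4 enters row 2 and ejects 2; 2 enters row 1 and ejects 1. So w(6) = 1. P is now [[2, 6, 7], [4], [5]].
Step i=5: Q has 5 at row 1, column 3; remove that cell from P, ejecting 7. So w(5) = 7. P is now [[2, 6], [4], [5]].
Step i=4: Q has 4 at row 1, column 2; remove that cell from P, ejecting 6. So w(4) = 6. P is now [[2], [4], [5]].
Step i=3: Q has 3 at row 3, column 1; remove 5 from row 3 of P and reverse-bump: 5 enters row 2 and ejects 4; 4 enters row 1 and ejects 2. So w(3) = 2. P is now [[4], [5]].
Step i=2: Q has 2 at row 2, column 1; remove 5 from row 2 of P and reverse-bump: 5 enters row 1 and ejects 4. So w(2) = 4. P is now [[5]].
Step i=1: Q has 1 at row 1, column 1; remove that cell from P, ejecting 5. So w(1) = 5. P is now [].

So w = 5 4 2 6 7 1 3.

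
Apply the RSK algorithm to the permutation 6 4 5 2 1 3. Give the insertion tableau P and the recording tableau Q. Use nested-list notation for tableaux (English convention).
P = [[1, 3], [2, 5], [4], [6]], Q = [[1, 3], [2, 6], [4], [5]]

Insert each entry of the permutation into P by Schensted row insertion, recording in Q the position of each new cell.

Insert 6: appended to row 1. P = [[6]].
Insert 4: 4 bumps 6 from row 1; 6 starts row 2. P = [[4], [6]].
Insert 5: appended to row 1. P = [[4, 5], [6]].
Insert 2: 2 bumps 4 from row 1; 4 bumps 6 from row 2; 6 starts row 3. P = [[2, 5], [4], [6]].
Insert 1: 1 bumps 2 from row 1; 2 bumps 4 from row 2; 4 bumps 6 from row 3; 6 starts row 4. P = [[1, 5], [2], [4], [6]].
Insert 3: 3 bumps 5 from row 1; 5 appends to row 2. P = [[1, 3], [2, 5], [4], [6]].

So P = [[1, 3], [2, 5], [4], [6]], Q = [[1, 3], [2, 6], [4], [5]].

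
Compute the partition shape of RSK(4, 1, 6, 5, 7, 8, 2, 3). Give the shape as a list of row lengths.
[4, 3, 1]

Row-insert each entry into an empty tableau.

After inserting 4: P = [[4]].
After inserting 1: P = [[1], [4]].
After inserting 6: P = [[1, 6], [4]].
After inserting 5: P = [[1, 5], [4, 6]].
After inserting 7: P = [[1, 5, 7], [4, 6]].
After inserting 8: P = [[1, 5, 7, 8], [4, 6]].
After inserting 2: P = [[1, 2, 7, 8], [4, 5], [6]].
After inserting 3: P = [[1, 2, 3, 8], [4, 5, 7], [6]].

The final insertion tableau P = [[1, 2, 3, 8], [4, 5, 7], [6]] has shape [4, 3, 1].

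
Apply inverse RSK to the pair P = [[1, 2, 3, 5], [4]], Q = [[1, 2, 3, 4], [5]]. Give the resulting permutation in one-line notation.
1 2 4 5 3

Reverse the RSK construction: for i from n down to 1, find the cell of Q containing i, remove the entry at that cell from P, and reverse-bump it up through P; the value ejected from row 1 is w(i).

Step i=5: Q has 5 at row 2, column 1; remove 4 from row 2 of P and reverse-bump: 4 enters row 1 and ejects 3. So w(5) = 3. P is now [[1, 2, 4, 5]].
Step i=4: Q has 4 at row 1, column 4; remove that cell from P, ejecting 5. So w(4) = 5. P is now [[1, 2, 4]].
Step i=3: Q has 3 at row 1, column 3; remove that cell from P, ejecting 4. So w(3) = 4. P is now [[1, 2]].
Step i=2: Q has 2 at row 1, column 2; remove that cell from P, ejecting 2. So w(2) = 2. P is now [[1]].
Step i=1: Q has 1 at row 1, column 1; remove that cell from P, ejecting 1. So w(1) = 1. P is now [].

So w = 1 2 4 5 3.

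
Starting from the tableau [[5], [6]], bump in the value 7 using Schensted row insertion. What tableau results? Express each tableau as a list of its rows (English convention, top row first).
7 is larger than every entry of row 1, so it is appended to row 1. The new tableau is [[5, 7], [6]].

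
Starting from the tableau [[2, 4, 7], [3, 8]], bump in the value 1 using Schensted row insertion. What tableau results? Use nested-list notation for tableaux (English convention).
[[1, 4, 7], [2, 8], [3]]

In row 1, 1 replaces 2 (the leftmost entry greater than 1); 2 is bumped to row 2. In row 2, 2 replaces 3 (the leftmost entry greater than 2); 3 is bumped to row 3. 3 starts a new row 3. The new tableau is [[1, 4, 7], [2, 8], [3]].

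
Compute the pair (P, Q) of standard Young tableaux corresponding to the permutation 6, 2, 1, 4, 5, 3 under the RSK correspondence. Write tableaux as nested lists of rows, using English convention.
Insert each entry of the permutation into P by Schensted row insertion, recording in Q the position of each new cell.

Insert 6: appended to row 1. P = [[6]].
Insert 2: 2 bumps 6 from row 1; 6 starts row 2. P = [[2], [6]].
Insert 1: 1 bumps 2 from row 1; 2 bumps 6 from row 2; 6 starts row 3. P = [[1], [2], [6]].
Insert 4: appended to row 1. P = [[1, 4], [2], [6]].
Insert 5: appended to row 1. P = [[1, 4, 5], [2], [6]].
Insert 3: 3 bumps 4 from row 1; 4 appends to row 2. P = [[1, 3, 5], [2, 4], [6]].

So P = [[1, 3, 5], [2, 4], [6]], Q = [[1, 4, 5], [2, 6], [3]].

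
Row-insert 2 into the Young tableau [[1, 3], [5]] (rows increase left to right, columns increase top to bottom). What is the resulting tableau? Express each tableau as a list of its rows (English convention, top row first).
[[1, 2], [3], [5]]

In row 1, 2 replaces 3 (the leftmost entry greater than 2); 3 is bumped to row 2. In row 2, 3 replaces 5 (the leftmost entry greater than 3); 5 is bumped to row 3. 5 starts a new row 3. The new tableau is [[1, 2], [3], [5]].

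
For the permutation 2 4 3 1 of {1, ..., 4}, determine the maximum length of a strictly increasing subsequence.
2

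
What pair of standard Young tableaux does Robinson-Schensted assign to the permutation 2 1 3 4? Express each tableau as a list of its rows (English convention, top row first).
Insert each entry of the permutation into P by Schensted row insertion, recording in Q the position of each new cell.

Insert 2: appended to row 1. P = [[2]].
Insert 1: 1 bumps 2 from row 1; 2 starts row 2. P = [[1], [2]].
Insert 3: appended to row 1. P = [[1, 3], [2]].
Insert 4: appended to row 1. P = [[1, 3, 4], [2]].

So P = [[1, 3, 4], [2]], Q = [[1, 3, 4], [2]].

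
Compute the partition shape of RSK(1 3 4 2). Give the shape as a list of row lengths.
Row-insert each entry into an empty tableau.

After inserting 1: P = [[1]].
After inserting 3: P = [[1, 3]].
After inserting 4: P = [[1, 3, 4]].
After inserting 2: P = [[1, 2, 4], [3]].

The final insertion tableau P = [[1, 2, 4], [3]] has shape [3, 1].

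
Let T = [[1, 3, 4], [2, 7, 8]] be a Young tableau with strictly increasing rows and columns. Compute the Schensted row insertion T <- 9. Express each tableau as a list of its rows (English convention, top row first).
9 is larger than every entry of row 1, so it is appended to row 1. The new tableau is [[1, 3, 4, 9], [2, 7, 8]].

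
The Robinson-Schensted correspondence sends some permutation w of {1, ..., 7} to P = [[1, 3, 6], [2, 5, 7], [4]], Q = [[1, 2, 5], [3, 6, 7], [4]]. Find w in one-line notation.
4 5 2 1 7 3 6

Reverse the RSK construction: for i from n down to 1, find the cell of Q containing i, remove the entry at that cell from P, and reverse-bump it up through P; the value ejected from row 1 is w(i).

Step i=7: Q has 7 at row 2, column 3; remove 7 from row 2 of P and reverse-bump: 7 enters row 1 and ejects 6. So w(7) = 6. P is now [[1, 3, 7], [2, 5], [4]].
Step i=6: Q has 6 at row 2, column 2; remove 5 from row 2 of P and reverse-bump: 5 enters row 1 and ejects 3. So w(6) = 3. P is now [[1, 5, 7], [2], [4]].
Step i=5: Q has 5 at row 1, column 3; remove that cell from P, ejecting 7. So w(5) = 7. P is now [[1, 5], [2], [4]].
Step i=4: Q has 4 at row 3, column 1; remove 4 from row 3 of P and reverse-bump: 4 enters row 2 and ejects 2; 2 enters row 1 and ejects 1. So w(4) = 1. P is now [[2, 5], [4]].
Step i=3: Q has 3 at row 2, column 1; remove 4 from row 2 of P and reverse-bump: 4 enters row 1 and ejects 2. So w(3) = 2. P is now [[4, 5]].
Step i=2: Q has 2 at row 1, column 2; remove that cell from P, ejecting 5. So w(2) = 5. P is now [[4]].
Step i=1: Q has 1 at row 1, column 1; remove that cell from P, ejecting 4. So w(1) = 4. P is now [].

So w = 4 5 2 1 7 3 6.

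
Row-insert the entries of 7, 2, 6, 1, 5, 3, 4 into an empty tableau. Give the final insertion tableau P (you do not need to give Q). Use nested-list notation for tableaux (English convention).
P = [[1, 3, 4], [2, 5], [6], [7]]

Insert 7: appended to row 1. P = [[7]].
Insert 2: 2 bumps 7 from row 1; 7 starts row 2. P = [[2], [7]].
Insert 6: appended to row 1. P = [[2, 6], [7]].
Insert 1: 1 bumps 2 from row 1; 2 bumps 7 from row 2; 7 starts row 3. P = [[1, 6], [2], [7]].
Insert 5: 5 bumps 6 from row 1; 6 appends to row 2. P = [[1, 5], [2, 6], [7]].
Insert 3: 3 bumps 5 from row 1; 5 bumps 6 from row 2; 6 bumps 7 from row 3; 7 starts row 4. P = [[1, 3], [2, 5], [6], [7]].
Insert 4: appended to row 1. P = [[1, 3, 4], [2, 5], [6], [7]].

So P = [[1, 3, 4], [2, 5], [6], [7]].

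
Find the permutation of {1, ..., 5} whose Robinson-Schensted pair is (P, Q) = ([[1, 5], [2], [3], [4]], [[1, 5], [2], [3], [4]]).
4 3 2 1 5

Reverse the RSK construction: for i from n down to 1, find the cell of Q containing i, remove the entry at that cell from P, and reverse-bump it up through P; the value ejected from row 1 is w(i).

Step i=5: Q has 5 at row 1, column 2; remove that cell from P, ejecting 5. So w(5) = 5. P is now [[1], [2], [3], [4]].
Step i=4: Q has 4 at row 4, column 1; remove 4 from row 4 of P and reverse-bump: 4 enters row 3 and ejects 3; 3 enters row 2 and ejects 2; 2 enters row 1 and ejects 1. So w(4) = 1. P is now [[2], [3], [4]].
Step i=3: Q has 3 at row 3, column 1; remove 4 from row 3 of P and reverse-bump: 4 enters row 2 and ejects 3; 3 enters row 1 and ejects 2. So w(3) = 2. P is now [[3], [4]].
Step i=2: Q has 2 at row 2, column 1; remove 4 from row 2 of P and reverse-bump: 4 enters row 1 and ejects 3. So w(2) = 3. P is now [[4]].
Step i=1: Q has 1 at row 1, column 1; remove that cell from P, ejecting 4. So w(1) = 4. P is now [].

So w = 4 3 2 1 5.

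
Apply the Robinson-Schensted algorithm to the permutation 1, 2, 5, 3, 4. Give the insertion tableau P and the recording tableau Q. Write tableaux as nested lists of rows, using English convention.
P = [[1, 2, 3, 4], [5]], Q = [[1, 2, 3, 5], [4]]

Insert each entry of the permutation into P by Schensted row insertion, recording in Q the position of each new cell.

After inserting 1: P = [[1]].
After inserting 2: P = [[1, 2]].
After inserting 5: P = [[1, 2, 5]].
After inserting 3: P = [[1, 2, 3], [5]].
After inserting 4: P = [[1, 2, 3, 4], [5]].

So P = [[1, 2, 3, 4], [5]], Q = [[1, 2, 3, 5], [4]].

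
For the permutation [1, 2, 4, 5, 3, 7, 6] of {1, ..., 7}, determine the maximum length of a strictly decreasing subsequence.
2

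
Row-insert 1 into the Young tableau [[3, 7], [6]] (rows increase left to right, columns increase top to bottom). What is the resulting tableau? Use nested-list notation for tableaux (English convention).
In row 1, 1 replaces 3 (the leftmost entry greater than 1); 3 is bumped to row 2. In row 2, 3 replaces 6 (the leftmost entry greater than 3); 6 is bumped to row 3. 6 starts a new row 3. The new tableau is [[1, 7], [3], [6]].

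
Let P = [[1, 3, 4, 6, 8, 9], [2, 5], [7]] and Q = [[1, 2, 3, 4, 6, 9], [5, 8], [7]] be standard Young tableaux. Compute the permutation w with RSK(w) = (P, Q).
2 3 5 7 6 8 1 4 9

Reverse the RSK construction: for i from n down to 1, find the cell of Q containing i, remove the entry at that cell from P, and reverse-bump it up through P; the value ejected from row 1 is w(i).

Step i=9: Q has 9 at row 1, column 6; remove that cell from P, ejecting 9. So w(9) = 9. P is now [[1, 3, 4, 6, 8], [2, 5], [7]].
Step i=8: Q has 8 at row 2, column 2; remove 5 from row 2 of P and reverse-bump: 5 enters row 1 and ejects 4. So w(8) = 4. P is now [[1, 3, 5, 6, 8], [2], [7]].
Step i=7: Q has 7 at row 3, column 1; remove 7 from row 3 of P and reverse-bump: 7 enters row 2 and ejects 2; 2 enters row 1 and ejects 1. So w(7) = 1. P is now [[2, 3, 5, 6, 8], [7]].
Step i=6: Q has 6 at row 1, column 5; remove that cell from P, ejecting 8. So w(6) = 8. P is now [[2, 3, 5, 6], [7]].
Step i=5: Q has 5 at row 2, column 1; remove 7 from row 2 of P and reverse-bump: 7 enters row 1 and ejects 6. So w(5) = 6. P is now [[2, 3, 5, 7]].
Step i=4: Q has 4 at row 1, column 4; remove that cell from P, ejecting 7. So w(4) = 7. P is now [[2, 3, 5]].
Step i=3: Q has 3 at row 1, column 3; remove that cell from P, ejecting 5. So w(3) = 5. P is now [[2, 3]].
Step i=2: Q has 2 at row 1, column 2; remove that cell from P, ejecting 3. So w(2) = 3. P is now [[2]].
Step i=1: Q has 1 at row 1, column 1; remove that cell from P, ejecting 2. So w(1) = 2. P is now [].

So w = 2 3 5 7 6 8 1 4 9.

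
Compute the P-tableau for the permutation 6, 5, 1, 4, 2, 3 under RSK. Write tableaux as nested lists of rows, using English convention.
P = [[1, 2, 3], [4], [5], [6]]

After inserting 6: P = [[6]].
After inserting 5: P = [[5], [6]].
After inserting 1: P = [[1], [5], [6]].
After inserting 4: P = [[1, 4], [5], [6]].
After inserting 2: P = [[1, 2], [4], [5], [6]].
After inserting 3: P = [[1, 2, 3], [4], [5], [6]].

So P = [[1, 2, 3], [4], [5], [6]].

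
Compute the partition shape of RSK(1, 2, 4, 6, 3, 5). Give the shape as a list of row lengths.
Row-insert each entry into an empty tableau.

After inserting 1: P = [[1]].
After inserting 2: P = [[1, 2]].
After inserting 4: P = [[1, 2, 4]].
After inserting 6: P = [[1, 2, 4, 6]].
After inserting 3: P = [[1, 2, 3, 6], [4]].
After inserting 5: P = [[1, 2, 3, 5], [4, 6]].

The final insertion tableau P = [[1, 2, 3, 5], [4, 6]] has shape [4, 2].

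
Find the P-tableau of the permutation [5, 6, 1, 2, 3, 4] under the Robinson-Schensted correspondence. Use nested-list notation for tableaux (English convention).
P = [[1, 2, 3, 4], [5, 6]]

Insert 5: appended to row 1. P = [[5]].
Insert 6: appended to row 1. P = [[5, 6]].
Insert 1: 1 bumps 5 from row 1; 5 starts row 2. P = [[1, 6], [5]].
Insert 2: 2 bumps 6 from row 1; 6 appends to row 2. P = [[1, 2], [5, 6]].
Insert 3: appended to row 1. P = [[1, 2, 3], [5, 6]].
Insert 4: appended to row 1. P = [[1, 2, 3, 4], [5, 6]].

So P = [[1, 2, 3, 4], [5, 6]].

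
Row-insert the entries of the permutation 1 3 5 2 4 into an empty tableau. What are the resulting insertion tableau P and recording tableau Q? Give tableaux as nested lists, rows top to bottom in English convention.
P = [[1, 2, 4], [3, 5]], Q = [[1, 2, 3], [4, 5]]

Insert each entry of the permutation into P by Schensted row insertion, recording in Q the position of each new cell.

After inserting 1: P = [[1]].
After inserting 3: P = [[1, 3]].
After inserting 5: P = [[1, 3, 5]].
After inserting 2: P = [[1, 2, 5], [3]].
After inserting 4: P = [[1, 2, 4], [3, 5]].

So P = [[1, 2, 4], [3, 5]], Q = [[1, 2, 3], [4, 5]].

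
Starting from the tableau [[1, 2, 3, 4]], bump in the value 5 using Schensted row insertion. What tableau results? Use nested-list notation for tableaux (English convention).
5 is larger than every entry of row 1, so it is appended to row 1. The new tableau is [[1, 2, 3, 4, 5]].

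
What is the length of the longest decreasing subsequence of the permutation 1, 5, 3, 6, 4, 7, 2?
3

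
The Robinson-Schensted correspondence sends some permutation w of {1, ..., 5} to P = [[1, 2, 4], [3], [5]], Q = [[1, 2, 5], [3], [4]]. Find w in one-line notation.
1 5 3 2 4

Reverse the RSK construction: for i from n down to 1, find the cell of Q containing i, remove the entry at that cell from P, and reverse-bump it up through P; the value ejected from row 1 is w(i).

Step i=5: Q has 5 at row 1, column 3; remove that cell from P, ejecting 4. So w(5) = 4. P is now [[1, 2], [3], [5]].
Step i=4: Q has 4 at row 3, column 1; remove 5 from row 3 of P and reverse-bump: 5 enters row 2 and ejects 3; 3 enters row 1 and ejects 2. So w(4) = 2. P is now [[1, 3], [5]].
Step i=3: Q has 3 at row 2, column 1; remove 5 from row 2 of P and reverse-bump: 5 enters row 1 and ejects 3. So w(3) = 3. P is now [[1, 5]].
Step i=2: Q has 2 at row 1, column 2; remove that cell from P, ejecting 5. So w(2) = 5. P is now [[1]].
Step i=1: Q has 1 at row 1, column 1; remove that cell from P, ejecting 1. So w(1) = 1. P is now [].

So w = 1 5 3 2 4.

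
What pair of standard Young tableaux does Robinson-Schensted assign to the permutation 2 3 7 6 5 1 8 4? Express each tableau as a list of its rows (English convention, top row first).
P = [[1, 3, 4, 8], [2, 5], [6], [7]], Q = [[1, 2, 3, 7], [4, 8], [5], [6]]

Insert each entry of the permutation into P by Schensted row insertion, recording in Q the position of each new cell.

After inserting 2: P = [[2]].
After inserting 3: P = [[2, 3]].
After inserting 7: P = [[2, 3, 7]].
After inserting 6: P = [[2, 3, 6], [7]].
After inserting 5: P = [[2, 3, 5], [6], [7]].
After inserting 1: P = [[1, 3, 5], [2], [6], [7]].
After inserting 8: P = [[1, 3, 5, 8], [2], [6], [7]].
After inserting 4: P = [[1, 3, 4, 8], [2, 5], [6], [7]].

So P = [[1, 3, 4, 8], [2, 5], [6], [7]], Q = [[1, 2, 3, 7], [4, 8], [5], [6]].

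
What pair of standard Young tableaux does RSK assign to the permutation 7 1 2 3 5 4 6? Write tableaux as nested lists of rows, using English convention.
P = [[1, 2, 3, 4, 6], [5], [7]], Q = [[1, 3, 4, 5, 7], [2], [6]]

Insert each entry of the permutation into P by Schensted row insertion, recording in Q the position of each new cell.

After inserting 7: P = [[7]].
After inserting 1: P = [[1], [7]].
After inserting 2: P = [[1, 2], [7]].
After inserting 3: P = [[1, 2, 3], [7]].
After inserting 5: P = [[1, 2, 3, 5], [7]].
After inserting 4: P = [[1, 2, 3, 4], [5], [7]].
After inserting 6: P = [[1, 2, 3, 4, 6], [5], [7]].

So P = [[1, 2, 3, 4, 6], [5], [7]], Q = [[1, 3, 4, 5, 7], [2], [6]].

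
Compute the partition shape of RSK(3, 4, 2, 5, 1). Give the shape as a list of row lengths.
Row-insert each entry into an empty tableau.

After inserting 3: P = [[3]].
After inserting 4: P = [[3, 4]].
After inserting 2: P = [[2, 4], [3]].
After inserting 5: P = [[2, 4, 5], [3]].
After inserting 1: P = [[1, 4, 5], [2], [3]].

The final insertion tableau P = [[1, 4, 5], [2], [3]] has shape [3, 1, 1].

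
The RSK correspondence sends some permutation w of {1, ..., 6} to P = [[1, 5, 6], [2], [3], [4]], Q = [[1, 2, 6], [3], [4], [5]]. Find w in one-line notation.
4 5 3 2 1 6

Reverse RSK: for i = n, n-1, ..., 1, locate i in Q, remove the corresponding corner cell from P, and reverse-bump its entry up through P; the value ejected from row 1 is w(i).

So w = 4 5 3 2 1 6.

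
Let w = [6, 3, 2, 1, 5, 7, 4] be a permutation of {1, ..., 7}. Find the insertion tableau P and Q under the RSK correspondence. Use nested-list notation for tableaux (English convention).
P = [[1, 4, 7], [2, 5], [3], [6]], Q = [[1, 5, 6], [2, 7], [3], [4]]

Insert each entry of the permutation into P by Schensted row insertion, recording in Q the position of each new cell.

After inserting 6: P = [[6]].
After inserting 3: P = [[3], [6]].
After inserting 2: P = [[2], [3], [6]].
After inserting 1: P = [[1], [2], [3], [6]].
After inserting 5: P = [[1, 5], [2], [3], [6]].
After inserting 7: P = [[1, 5, 7], [2], [3], [6]].
After inserting 4: P = [[1, 4, 7], [2, 5], [3], [6]].

So P = [[1, 4, 7], [2, 5], [3], [6]], Q = [[1, 5, 6], [2, 7], [3], [4]].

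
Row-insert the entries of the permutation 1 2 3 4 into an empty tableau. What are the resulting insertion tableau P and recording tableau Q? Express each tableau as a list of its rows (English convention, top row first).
P = [[1, 2, 3, 4]], Q = [[1, 2, 3, 4]]

Insert each entry of the permutation into P by Schensted row insertion, recording in Q the position of each new cell.

After inserting 1: P = [[1]].
After inserting 2: P = [[1, 2]].
After inserting 3: P = [[1, 2, 3]].
After inserting 4: P = [[1, 2, 3, 4]].

So P = [[1, 2, 3, 4]], Q = [[1, 2, 3, 4]].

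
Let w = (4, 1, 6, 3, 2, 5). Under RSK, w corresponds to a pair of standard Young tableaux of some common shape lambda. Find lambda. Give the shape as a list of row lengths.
[3, 2, 1]

Row-insert each entry into an empty tableau.

After inserting 4: P = [[4]].
After inserting 1: P = [[1], [4]].
After inserting 6: P = [[1, 6], [4]].
After inserting 3: P = [[1, 3], [4, 6]].
After inserting 2: P = [[1, 2], [3, 6], [4]].
After inserting 5: P = [[1, 2, 5], [3, 6], [4]].

The final insertion tableau P = [[1, 2, 5], [3, 6], [4]] has shape [3, 2, 1].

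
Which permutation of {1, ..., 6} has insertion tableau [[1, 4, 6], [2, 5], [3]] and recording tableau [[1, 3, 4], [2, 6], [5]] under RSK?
Reverse the RSK construction: for i from n down to 1, find the cell of Q containing i, remove the entry at that cell from P, and reverse-bump it up through P; the value ejected from row 1 is w(i).

Step i=6: Q has 6 at row 2, column 2; remove 5 from row 2 of P and reverse-bump: 5 enters row 1 and ejects 4. So w(6) = 4. P is now [[1, 5, 6], [2], [3]].
Step i=5: Q has 5 at row 3, column 1; remove 3 from row 3 of P and reverse-bump: 3 enters row 2 and ejects 2; 2 enters row 1 and ejects 1. So w(5) = 1. P is now [[2, 5, 6], [3]].
Step i=4: Q has 4 at row 1, column 3; remove that cell from P, ejecting 6. So w(4) = 6. P is now [[2, 5], [3]].
Step i=3: Q has 3 at row 1, column 2; remove that cell from P, ejecting 5. So w(3) = 5. P is now [[2], [3]].
Step i=2: Q has 2 at row 2, column 1; remove 3 from row 2 of P and reverse-bump: 3 enters row 1 and ejects 2. So w(2) = 2. P is now [[3]].
Step i=1: Q has 1 at row 1, column 1; remove that cell from P, ejecting 3. So w(1) = 3. P is now [].

So w = 3 2 5 6 1 4.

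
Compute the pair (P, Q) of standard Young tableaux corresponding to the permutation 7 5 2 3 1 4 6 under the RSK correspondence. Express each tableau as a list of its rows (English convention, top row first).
P = [[1, 3, 4, 6], [2], [5], [7]], Q = [[1, 4, 6, 7], [2], [3], [5]]

Insert each entry of the permutation into P by Schensted row insertion, recording in Q the position of each new cell.

Insert 7: appended to row 1. P = [[7]].
Insert 5: 5 bumps 7 from row 1; 7 starts row 2. P = [[5], [7]].
Insert 2: 2 bumps 5 from row 1; 5 bumps 7 from row 2; 7 starts row 3. P = [[2], [5], [7]].
Insert 3: appended to row 1. P = [[2, 3], [5], [7]].
Insert 1: 1 bumps 2 from row 1; 2 bumps 5 from row 2; 5 bumps 7 from row 3; 7 starts row 4. P = [[1, 3], [2], [5], [7]].
Insert 4: appended to row 1. P = [[1, 3, 4], [2], [5], [7]].
Insert 6: appended to row 1. P = [[1, 3, 4, 6], [2], [5], [7]].

So P = [[1, 3, 4, 6], [2], [5], [7]], Q = [[1, 4, 6, 7], [2], [3], [5]].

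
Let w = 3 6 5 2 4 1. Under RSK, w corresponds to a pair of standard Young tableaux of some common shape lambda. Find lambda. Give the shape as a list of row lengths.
[2, 2, 1, 1]

Row-insert each entry into an empty tableau.

After inserting 3: P = [[3]].
After inserting 6: P = [[3, 6]].
After inserting 5: P = [[3, 5], [6]].
After inserting 2: P = [[2, 5], [3], [6]].
After inserting 4: P = [[2, 4], [3, 5], [6]].
After inserting 1: P = [[1, 4], [2, 5], [3], [6]].

The final insertion tableau P = [[1, 4], [2, 5], [3], [6]] has shape [2, 2, 1, 1].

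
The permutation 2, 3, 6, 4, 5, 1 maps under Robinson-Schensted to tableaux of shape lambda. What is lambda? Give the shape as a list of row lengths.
[4, 1, 1]

Row-insert each entry into an empty tableau.

After inserting 2: P = [[2]].
After inserting 3: P = [[2, 3]].
After inserting 6: P = [[2, 3, 6]].
After inserting 4: P = [[2, 3, 4], [6]].
After inserting 5: P = [[2, 3, 4, 5], [6]].
After inserting 1: P = [[1, 3, 4, 5], [2], [6]].

The final insertion tableau P = [[1, 3, 4, 5], [2], [6]] has shape [4, 1, 1].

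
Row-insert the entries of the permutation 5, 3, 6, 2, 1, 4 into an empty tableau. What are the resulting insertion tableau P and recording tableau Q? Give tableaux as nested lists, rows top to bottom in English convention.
Insert each entry of the permutation into P by Schensted row insertion, recording in Q the position of each new cell.

After inserting 5: P = [[5]].
After inserting 3: P = [[3], [5]].
After inserting 6: P = [[3, 6], [5]].
After inserting 2: P = [[2, 6], [3], [5]].
After inserting 1: P = [[1, 6], [2], [3], [5]].
After inserting 4: P = [[1, 4], [2, 6], [3], [5]].

So P = [[1, 4], [2, 6], [3], [5]], Q = [[1, 3], [2, 6], [4], [5]].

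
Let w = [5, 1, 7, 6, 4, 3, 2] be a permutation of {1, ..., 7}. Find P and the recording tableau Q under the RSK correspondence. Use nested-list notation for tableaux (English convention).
Insert each entry of the permutation into P by Schensted row insertion, recording in Q the position of each new cell.

After inserting 5: P = [[5]].
After inserting 1: P = [[1], [5]].
After inserting 7: P = [[1, 7], [5]].
After inserting 6: P = [[1, 6], [5, 7]].
After inserting 4: P = [[1, 4], [5, 6], [7]].
After inserting 3: P = [[1, 3], [4, 6], [5], [7]].
After inserting 2: P = [[1, 2], [3, 6], [4], [5], [7]].

So P = [[1, 2], [3, 6], [4], [5], [7]], Q = [[1, 3], [2, 4], [5], [6], [7]].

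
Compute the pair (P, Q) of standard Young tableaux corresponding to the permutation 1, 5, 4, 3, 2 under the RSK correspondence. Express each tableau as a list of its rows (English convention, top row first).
Insert each entry of the permutation into P by Schensted row insertion, recording in Q the position of each new cell.

Insert 1: appended to row 1. P = [[1]].
Insert 5: appended to row 1. P = [[1, 5]].
Insert 4: 4 bumps 5 from row 1; 5 starts row 2. P = [[1, 4], [5]].
Insert 3: 3 bumps 4 from row 1; 4 bumps 5 from row 2; 5 starts row 3. P = [[1, 3], [4], [5]].
Insert 2: 2 bumps 3 from row 1; 3 bumps 4 from row 2; 4 bumps 5 from row 3; 5 starts row 4. P = [[1, 2], [3], [4], [5]].

So P = [[1, 2], [3], [4], [5]], Q = [[1, 2], [3], [4], [5]].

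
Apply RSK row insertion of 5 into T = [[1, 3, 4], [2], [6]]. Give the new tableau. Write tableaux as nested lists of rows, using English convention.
5 is larger than every entry of row 1, so it is appended to row 1. The new tableau is [[1, 3, 4, 5], [2], [6]].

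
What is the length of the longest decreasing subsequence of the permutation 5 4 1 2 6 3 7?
3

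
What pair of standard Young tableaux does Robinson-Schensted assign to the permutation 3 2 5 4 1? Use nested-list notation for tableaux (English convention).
P = [[1, 4], [2, 5], [3]], Q = [[1, 3], [2, 4], [5]]

Insert each entry of the permutation into P by Schensted row insertion, recording in Q the position of each new cell.

After inserting 3: P = [[3]].
After inserting 2: P = [[2], [3]].
After inserting 5: P = [[2, 5], [3]].
After inserting 4: P = [[2, 4], [3, 5]].
After inserting 1: P = [[1, 4], [2, 5], [3]].

So P = [[1, 4], [2, 5], [3]], Q = [[1, 3], [2, 4], [5]].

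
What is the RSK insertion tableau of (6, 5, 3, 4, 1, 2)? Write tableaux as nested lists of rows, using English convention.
Insert 6: appended to row 1. P = [[6]].
Insert 5: 5 bumps 6 from row 1; 6 starts row 2. P = [[5], [6]].
Insert 3: 3 bumps 5 from row 1; 5 bumps 6 from row 2; 6 starts row 3. P = [[3], [5], [6]].
Insert 4: appended to row 1. P = [[3, 4], [5], [6]].
Insert 1: 1 bumps 3 from row 1; 3 bumps 5 from row 2; 5 bumps 6 from row 3; 6 starts row 4. P = [[1, 4], [3], [5], [6]].
Insert 2: 2 bumps 4 from row 1; 4 appends to row 2. P = [[1, 2], [3, 4], [5], [6]].

So P = [[1, 2], [3, 4], [5], [6]].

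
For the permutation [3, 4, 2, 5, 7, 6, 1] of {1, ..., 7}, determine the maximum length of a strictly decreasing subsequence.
3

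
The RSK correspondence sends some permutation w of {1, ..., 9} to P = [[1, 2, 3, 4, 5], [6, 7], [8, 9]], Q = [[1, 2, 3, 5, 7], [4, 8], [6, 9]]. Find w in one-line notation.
Reverse the RSK construction: for i from n down to 1, find the cell of Q containing i, remove the entry at that cell from P, and reverse-bump it up through P; the value ejected from row 1 is w(i).

Step i=9: Q has 9 at row 3, column 2; remove 9 from row 3 of P and reverse-bump: 9 enters row 2 and ejects 7; 7 enters row 1 and ejects 5. So w(9) = 5. P is now [[1, 2, 3, 4, 7], [6, 9], [8]].
Step i=8: Q has 8 at row 2, column 2; remove 9 from row 2 of P and reverse-bump: 9 enters row 1 and ejects 7. So w(8) = 7. P is now [[1, 2, 3, 4, 9], [6], [8]].
Step i=7: Q has 7 at row 1, column 5; remove that cell from P, ejecting 9. So w(7) = 9. P is now [[1, 2, 3, 4], [6], [8]].
Step i=6: Q has 6 at row 3, column 1; remove 8 from row 3 of P and reverse-bump: 8 enters row 2 and ejects 6; 6 enters row 1 and ejects 4. So w(6) = 4. P is now [[1, 2, 3, 6], [8]].
Step i=5: Q has 5 at row 1, column 4; remove that cell from P, ejecting 6. So w(5) = 6. P is now [[1, 2, 3], [8]].
Step i=4: Q has 4 at row 2, column 1; remove 8 from row 2 of P and reverse-bump: 8 enters row 1 and ejects 3. So w(4) = 3. P is now [[1, 2, 8]].
Step i=3: Q has 3 at row 1, column 3; remove that cell from P, ejecting 8. So w(3) = 8. P is now [[1, 2]].
Step i=2: Q has 2 at row 1, column 2; remove that cell from P, ejecting 2. So w(2) = 2. P is now [[1]].
Step i=1: Q has 1 at row 1, column 1; remove that cell from P, ejecting 1. So w(1) = 1. P is now [].

So w = 1 2 8 3 6 4 9 7 5.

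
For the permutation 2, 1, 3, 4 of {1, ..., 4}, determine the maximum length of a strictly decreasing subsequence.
2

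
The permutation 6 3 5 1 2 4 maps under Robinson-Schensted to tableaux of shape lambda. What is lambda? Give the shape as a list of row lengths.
[3, 2, 1]

RSK row insertion gives P = [[1, 2, 4], [3, 5], [6]], which has shape [3, 2, 1].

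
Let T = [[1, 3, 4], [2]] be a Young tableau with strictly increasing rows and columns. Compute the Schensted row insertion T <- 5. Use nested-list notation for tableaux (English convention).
[[1, 3, 4, 5], [2]]

5 is larger than every entry of row 1, so it is appended to row 1. The new tableau is [[1, 3, 4, 5], [2]].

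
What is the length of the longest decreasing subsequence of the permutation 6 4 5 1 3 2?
4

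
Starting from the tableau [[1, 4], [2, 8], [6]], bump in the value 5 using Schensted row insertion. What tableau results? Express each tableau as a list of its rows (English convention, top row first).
[[1, 4, 5], [2, 8], [6]]

5 is larger than every entry of row 1, so it is appended to row 1. The new tableau is [[1, 4, 5], [2, 8], [6]].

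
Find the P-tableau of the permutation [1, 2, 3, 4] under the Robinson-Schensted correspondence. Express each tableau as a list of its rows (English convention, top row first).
P = [[1, 2, 3, 4]]

Insert 1: appended to row 1. P = [[1]].
Insert 2: appended to row 1. P = [[1, 2]].
Insert 3: appended to row 1. P = [[1, 2, 3]].
Insert 4: appended to row 1. P = [[1, 2, 3, 4]].

So P = [[1, 2, 3, 4]].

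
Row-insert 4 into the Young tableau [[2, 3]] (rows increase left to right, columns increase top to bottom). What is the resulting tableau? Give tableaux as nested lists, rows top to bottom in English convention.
4 is larger than every entry of row 1, so it is appended to row 1. The new tableau is [[2, 3, 4]].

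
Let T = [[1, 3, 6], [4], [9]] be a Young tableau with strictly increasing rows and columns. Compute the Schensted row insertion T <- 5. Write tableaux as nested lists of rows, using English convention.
In row 1, 5 replaces 6 (the leftmost entry greater than 5); 6 is bumped to row 2. 6 is appended to row 2. The new tableau is [[1, 3, 5], [4, 6], [9]].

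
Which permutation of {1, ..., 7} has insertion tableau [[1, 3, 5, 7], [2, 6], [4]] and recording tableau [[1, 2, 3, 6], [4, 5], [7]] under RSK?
2 4 6 3 5 7 1

Reverse RSK: for i = n, n-1, ..., 1, locate i in Q, remove the corresponding corner cell from P, and reverse-bump its entry up through P; the value ejected from row 1 is w(i).

So w = 2 4 6 3 5 7 1.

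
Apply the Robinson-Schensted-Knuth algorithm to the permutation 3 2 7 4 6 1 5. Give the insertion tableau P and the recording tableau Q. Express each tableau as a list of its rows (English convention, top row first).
Insert each entry of the permutation into P by Schensted row insertion, recording in Q the position of each new cell.

Insert 3: appended to row 1. P = [[3]], Q = [[1]].
Insert 2: 2 bumps 3 from row 1; 3 starts row 2. P = [[2], [3]], Q = [[1], [2]].
Insert 7: appended to row 1. P = [[2, 7], [3]], Q = [[1, 3], [2]].
Insert 4: 4 bumps 7 from row 1; 7 appends to row 2. P = [[2, 4], [3, 7]], Q = [[1, 3], [2, 4]].
Insert 6: appended to row 1. P = [[2, 4, 6], [3, 7]], Q = [[1, 3, 5], [2, 4]].
Insert 1: 1 bumps 2 from row 1; 2 bumps 3 from row 2; 3 starts row 3. P = [[1, 4, 6], [2, 7], [3]], Q = [[1, 3, 5], [2, 4], [6]].
Insert 5: 5 bumps 6 from row 1; 6 bumps 7 from row 2; 7 appends to row 3. P = [[1, 4, 5], [2, 6], [3, 7]], Q = [[1, 3, 5], [2, 4], [6, 7]].

So P = [[1, 4, 5], [2, 6], [3, 7]], Q = [[1, 3, 5], [2, 4], [6, 7]].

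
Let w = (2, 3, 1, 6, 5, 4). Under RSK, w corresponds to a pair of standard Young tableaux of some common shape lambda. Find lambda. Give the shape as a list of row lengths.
Row-insert each entry into an empty tableau.

After inserting 2: P = [[2]].
After inserting 3: P = [[2, 3]].
After inserting 1: P = [[1, 3], [2]].
After inserting 6: P = [[1, 3, 6], [2]].
After inserting 5: P = [[1, 3, 5], [2, 6]].
After inserting 4: P = [[1, 3, 4], [2, 5], [6]].

The final insertion tableau P = [[1, 3, 4], [2, 5], [6]] has shape [3, 2, 1].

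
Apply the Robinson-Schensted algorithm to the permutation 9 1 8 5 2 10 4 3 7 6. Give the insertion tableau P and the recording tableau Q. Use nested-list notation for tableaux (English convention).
Insert each entry of the permutation into P by Schensted row insertion, recording in Q the position of each new cell.

Insert 9: appended to row 1. P = [[9]], Q = [[1]].
Insert 1: 1 bumps 9 from row 1; 9 starts row 2. P = [[1], [9]], Q = [[1], [2]].
Insert 8: appended to row 1. P = [[1, 8], [9]], Q = [[1, 3], [2]].
Insert 5: 5 bumps 8 from row 1; 8 bumps 9 from row 2; 9 starts row 3. P = [[1, 5], [8], [9]], Q = [[1, 3], [2], [4]].
Insert 2: 2 bumps 5 from row 1; 5 bumps 8 from row 2; 8 bumps 9 from row 3; 9 starts row 4. P = [[1, 2], [5], [8], [9]], Q = [[1, 3], [2], [4], [5]].
Insert 10: appended to row 1. P = [[1, 2, 10], [5], [8], [9]], Q = [[1, 3, 6], [2], [4], [5]].
Insert 4: 4 bumps 10 from row 1; 10 appends to row 2. P = [[1, 2, 4], [5, 10], [8], [9]], Q = [[1, 3, 6], [2, 7], [4], [5]].
Insert 3: 3 bumps 4 from row 1; 4 bumps 5 from row 2; 5 bumps 8 from row 3; 8 bumps 9 from row 4; 9 starts row 5. P = [[1, 2, 3], [4, 10], [5], [8], [9]], Q = [[1, 3, 6], [2, 7], [4], [5], [8]].
Insert 7: appended to row 1. P = [[1, 2, 3, 7], [4, 10], [5], [8], [9]], Q = [[1, 3, 6, 9], [2, 7], [4], [5], [8]].
Insert 6: 6 bumps 7 from row 1; 7 bumps 10 from row 2; 10 appends to row 3. P = [[1, 2, 3, 6], [4, 7], [5, 10], [8], [9]], Q = [[1, 3, 6, 9], [2, 7], [4, 10], [5], [8]].

So P = [[1, 2, 3, 6], [4, 7], [5, 10], [8], [9]], Q = [[1, 3, 6, 9], [2, 7], [4, 10], [5], [8]].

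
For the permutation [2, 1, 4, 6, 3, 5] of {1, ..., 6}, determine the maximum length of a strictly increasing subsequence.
3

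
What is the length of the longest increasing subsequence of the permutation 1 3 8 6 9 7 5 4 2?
4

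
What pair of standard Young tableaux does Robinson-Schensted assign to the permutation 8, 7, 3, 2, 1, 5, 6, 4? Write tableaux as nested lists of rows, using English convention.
P = [[1, 4, 6], [2, 5], [3], [7], [8]], Q = [[1, 6, 7], [2, 8], [3], [4], [5]]

Insert each entry of the permutation into P by Schensted row insertion, recording in Q the position of each new cell.

Insert 8: appended to row 1. P = [[8]].
Insert 7: 7 bumps 8 from row 1; 8 starts row 2. P = [[7], [8]].
Insert 3: 3 bumps 7 from row 1; 7 bumps 8 from row 2; 8 starts row 3. P = [[3], [7], [8]].
Insert 2: 2 bumps 3 from row 1; 3 bumps 7 from row 2; 7 bumps 8 from row 3; 8 starts row 4. P = [[2], [3], [7], [8]].
Insert 1: 1 bumps 2 from row 1; 2 bumps 3 from row 2; 3 bumps 7 from row 3; 7 bumps 8 from row 4; 8 starts row 5. P = [[1], [2], [3], [7], [8]].
Insert 5: appended to row 1. P = [[1, 5], [2], [3], [7], [8]].
Insert 6: appended to row 1. P = [[1, 5, 6], [2], [3], [7], [8]].
Insert 4: 4 bumps 5 from row 1; 5 appends to row 2. P = [[1, 4, 6], [2, 5], [3], [7], [8]].

So P = [[1, 4, 6], [2, 5], [3], [7], [8]], Q = [[1, 6, 7], [2, 8], [3], [4], [5]].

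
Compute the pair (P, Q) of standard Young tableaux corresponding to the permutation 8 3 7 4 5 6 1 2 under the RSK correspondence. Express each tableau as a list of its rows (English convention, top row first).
Insert each entry of the permutation into P by Schensted row insertion, recording in Q the position of each new cell.

Insert 8: appended to row 1. P = [[8]].
Insert 3: 3 bumps 8 from row 1; 8 starts row 2. P = [[3], [8]].
Insert 7: appended to row 1. P = [[3, 7], [8]].
Insert 4: 4 bumps 7 from row 1; 7 bumps 8 from row 2; 8 starts row 3. P = [[3, 4], [7], [8]].
Insert 5: appended to row 1. P = [[3, 4, 5], [7], [8]].
Insert 6: appended to row 1. P = [[3, 4, 5, 6], [7], [8]].
Insert 1: 1 bumps 3 from row 1; 3 bumps 7 from row 2; 7 bumps 8 from row 3; 8 starts row 4. P = [[1, 4, 5, 6], [3], [7], [8]].
Insert 2: 2 bumps 4 from row 1; 4 appends to row 2. P = [[1, 2, 5, 6], [3, 4], [7], [8]].

So P = [[1, 2, 5, 6], [3, 4], [7], [8]], Q = [[1, 3, 5, 6], [2, 8], [4], [7]].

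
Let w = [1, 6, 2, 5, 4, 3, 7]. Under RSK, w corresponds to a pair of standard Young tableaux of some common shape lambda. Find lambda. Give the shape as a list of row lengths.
[4, 1, 1, 1]

Row-insert each entry into an empty tableau.

After inserting 1: P = [[1]].
After inserting 6: P = [[1, 6]].
After inserting 2: P = [[1, 2], [6]].
After inserting 5: P = [[1, 2, 5], [6]].
After inserting 4: P = [[1, 2, 4], [5], [6]].
After inserting 3: P = [[1, 2, 3], [4], [5], [6]].
After inserting 7: P = [[1, 2, 3, 7], [4], [5], [6]].

The final insertion tableau P = [[1, 2, 3, 7], [4], [5], [6]] has shape [4, 1, 1, 1].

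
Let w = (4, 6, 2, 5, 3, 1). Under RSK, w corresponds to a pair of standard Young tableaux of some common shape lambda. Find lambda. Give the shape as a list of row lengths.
RSK row insertion gives P = [[1, 3], [2, 5], [4], [6]], which has shape [2, 2, 1, 1].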